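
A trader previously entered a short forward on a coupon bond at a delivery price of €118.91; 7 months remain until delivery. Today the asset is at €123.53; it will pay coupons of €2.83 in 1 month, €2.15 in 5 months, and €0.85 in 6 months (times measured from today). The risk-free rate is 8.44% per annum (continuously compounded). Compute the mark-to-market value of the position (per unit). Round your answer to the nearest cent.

-€4.63

PV(remaining coupons) I = 2.83·e^(−0.0844·1/12) + 2.15·e^(−0.0844·5/12) + 0.85·e^(−0.0844·6/12) = 5.7007
Current forward F = (S − I)·e^(rT) = (123.53 − 5.7007)·e^(0.0844·7/12) = 117.8293 × 1.050465 = 123.7756
Value (long) = (F − K)·e^(−rT) = (123.7756 − 118.91) × 0.951959 = 4.6319
Short position value = −(long value) = -€4.63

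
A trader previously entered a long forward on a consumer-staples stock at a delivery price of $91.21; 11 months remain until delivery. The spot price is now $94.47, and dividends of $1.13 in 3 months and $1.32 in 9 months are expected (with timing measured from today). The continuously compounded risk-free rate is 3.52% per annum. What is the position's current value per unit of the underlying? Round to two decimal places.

$3.75

PV(remaining dividends) I = 1.13·e^(−0.0352·3/12) + 1.32·e^(−0.0352·9/12) = 2.4057
Current forward F = (S − I)·e^(rT) = (94.47 − 2.4057)·e^(0.0352·11/12) = 92.0643 × 1.032793 = 95.0834
Value (long) = (F − K)·e^(−rT) = (95.0834 − 91.21) × 0.968248 = 3.7504
Value = $3.75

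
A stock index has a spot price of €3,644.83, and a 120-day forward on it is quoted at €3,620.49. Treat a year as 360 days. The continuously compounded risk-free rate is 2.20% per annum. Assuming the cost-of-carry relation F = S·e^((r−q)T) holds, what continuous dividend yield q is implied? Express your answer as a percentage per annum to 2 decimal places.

4.21%

From F = S·e^((r−q)T): (r − q) = ln(F/S)/T
ln(3620.49/3644.83) = ln(0.993322) = -0.006700
(r − q) = -0.006700 / (120/360) = -0.020100
q = r − ln(F/S)/T = 0.0220 + 0.020100 = 0.042100
q = 4.21%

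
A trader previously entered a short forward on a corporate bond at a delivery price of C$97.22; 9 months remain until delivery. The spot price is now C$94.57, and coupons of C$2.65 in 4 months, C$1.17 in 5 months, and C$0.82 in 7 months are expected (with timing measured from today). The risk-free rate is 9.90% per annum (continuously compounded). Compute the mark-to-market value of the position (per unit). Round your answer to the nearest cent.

C$0.15

PV(remaining coupons) I = 2.65·e^(−0.0990·4/12) + 1.17·e^(−0.0990·5/12) + 0.82·e^(−0.0990·7/12) = 4.4607
Current forward F = (S − I)·e^(rT) = (94.57 − 4.4607)·e^(0.0990·9/12) = 90.1093 × 1.077076 = 97.0546
Value (long) = (F − K)·e^(−rT) = (97.0546 − 97.22) × 0.928440 = -0.1536
Short position value = −(long value) = C$0.15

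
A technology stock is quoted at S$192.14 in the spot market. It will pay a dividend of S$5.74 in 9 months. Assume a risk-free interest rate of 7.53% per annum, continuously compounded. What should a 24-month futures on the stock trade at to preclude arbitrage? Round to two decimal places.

PV(dividends) I = 5.74·e^(−0.0753·9/12)
I = 5.4248
F = (S − I)·e^(rT) = (192.14 − 5.4248) · e^(0.0753·24/12)
= 186.7152 · e^0.150600 = 186.7152 × 1.162532 = S$217.06

S$217.06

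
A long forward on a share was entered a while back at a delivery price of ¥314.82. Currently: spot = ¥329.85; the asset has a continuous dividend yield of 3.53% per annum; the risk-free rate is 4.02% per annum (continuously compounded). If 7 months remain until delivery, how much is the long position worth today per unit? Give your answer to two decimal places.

¥15.60

Current fair forward for the remaining 7 months: F = S·e^((r − q)·T), (r − q) = 0.0402 − 0.0353 = 0.0049
F = 329.85 · e^(0.0049 × 7/12) = 329.85 × 1.002862 = 330.7940
Value of long forward = (F − K)·e^(−rT) = (330.7940 − 314.82) · e^(−0.0402·7/12)
= 15.9740 × 0.976823 = 15.60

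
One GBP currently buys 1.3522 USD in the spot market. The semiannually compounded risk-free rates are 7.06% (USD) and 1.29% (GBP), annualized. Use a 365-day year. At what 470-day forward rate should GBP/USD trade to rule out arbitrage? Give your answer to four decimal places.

By covered interest parity, F = S · (1+r_USD/2)^(2T) / (1+r_GBP/2)^(2T)
= 1.3522 × 1.093454 / 1.016695 = 1.3522 × 1.075499
F = 1.4543 USD per GBP

1.4543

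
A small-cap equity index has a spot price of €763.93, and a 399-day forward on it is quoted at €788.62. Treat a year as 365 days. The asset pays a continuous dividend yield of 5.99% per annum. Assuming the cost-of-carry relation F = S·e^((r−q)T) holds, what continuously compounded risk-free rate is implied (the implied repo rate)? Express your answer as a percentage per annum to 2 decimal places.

8.90%

From F = S·e^((r−q)T): (r − q) = ln(F/S)/T
ln(788.62/763.93) = ln(1.032320) = 0.031809
(r − q) = 0.031809 / (399/365) = 0.029098
r = ln(F/S)/T + q = 0.029098 + 0.0599 = 0.088998
r = 8.90%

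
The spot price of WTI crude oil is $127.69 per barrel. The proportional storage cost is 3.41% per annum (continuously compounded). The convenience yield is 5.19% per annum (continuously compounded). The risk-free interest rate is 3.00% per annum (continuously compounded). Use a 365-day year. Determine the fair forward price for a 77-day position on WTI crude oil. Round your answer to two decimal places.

Net carry = r + u − y = 0.0300 + 0.0341 − 0.0519 = 0.0122
F = S·e^((r+u−y)T) = 127.69 · e^(0.0122 × 77/365) = 127.69 · e^0.002574
= 127.69 × 1.002577 = $128.02 per barrel

$128.02 per barrel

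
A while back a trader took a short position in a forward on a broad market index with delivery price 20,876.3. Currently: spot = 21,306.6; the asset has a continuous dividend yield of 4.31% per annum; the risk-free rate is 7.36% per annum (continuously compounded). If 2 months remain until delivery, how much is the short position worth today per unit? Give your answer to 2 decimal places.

-532.31

Current fair forward for the remaining 2 months: F = S·e^((r − q)·T), (r − q) = 0.0736 − 0.0431 = 0.0305
F = 21306.6 · e^(0.0305 × 2/12) = 21306.6 × 1.00509628 = 21415.1844
Value of long forward = (F − K)·e^(−rT) = (21415.1844 − 20876.3) · e^(−0.0736·2/12)
= 538.8844 × 0.98780826 = 532.31
Short position value = −(long value) = -532.31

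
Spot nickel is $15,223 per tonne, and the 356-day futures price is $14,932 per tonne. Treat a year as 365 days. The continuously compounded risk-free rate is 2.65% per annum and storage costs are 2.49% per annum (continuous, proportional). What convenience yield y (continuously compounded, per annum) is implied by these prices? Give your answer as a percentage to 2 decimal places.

F = S·e^((r+u−y)T) ⇒ (r+u−y) = ln(F/S)/T
ln(14932/15223) = -0.019301; /T ⇒ -0.019789
y = r + u − ln(F/S)/T = 0.0265 + 0.0249 + 0.019789 = 0.071189
y = 7.12%

7.12%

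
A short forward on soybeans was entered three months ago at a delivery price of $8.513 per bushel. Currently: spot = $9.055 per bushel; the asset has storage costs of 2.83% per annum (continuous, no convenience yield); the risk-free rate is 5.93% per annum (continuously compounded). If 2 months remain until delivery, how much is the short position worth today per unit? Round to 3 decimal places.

-$0.669 per bushel

Current fair forward for the remaining 2 months: F = S·e^((r + u)·T), (r + u) = 0.0593 + 0.0283 = 0.0876
F = 9.055 · e^(0.0876 × 2/12) = 9.055 × 1.014707 = 9.1882
Value of long forward = (F − K)·e^(−rT) = (9.1882 − 8.513) · e^(−0.0593·2/12)
= 0.6752 × 0.990165 = 0.669
Short position value = −(long value) = -$0.669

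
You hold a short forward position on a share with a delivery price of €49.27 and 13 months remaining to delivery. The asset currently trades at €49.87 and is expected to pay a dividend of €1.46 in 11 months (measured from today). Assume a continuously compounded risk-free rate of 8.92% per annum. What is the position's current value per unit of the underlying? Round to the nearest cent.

-€3.79

PV(remaining dividends) I = 1.46·e^(−0.0892·11/12) = 1.3454
Current forward F = (S − I)·e^(rT) = (49.87 − 1.3454)·e^(0.0892·13/12) = 48.5246 × 1.101456 = 53.4477
Value (long) = (F − K)·e^(−rT) = (53.4477 − 49.27) × 0.907889 = 3.7929
Short position value = −(long value) = -€3.79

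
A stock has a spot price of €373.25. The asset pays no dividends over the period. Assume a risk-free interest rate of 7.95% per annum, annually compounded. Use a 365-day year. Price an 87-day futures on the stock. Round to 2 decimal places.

F = S · (1+r)^T
= 373.25 × 1.018401
F = €380.12

€380.12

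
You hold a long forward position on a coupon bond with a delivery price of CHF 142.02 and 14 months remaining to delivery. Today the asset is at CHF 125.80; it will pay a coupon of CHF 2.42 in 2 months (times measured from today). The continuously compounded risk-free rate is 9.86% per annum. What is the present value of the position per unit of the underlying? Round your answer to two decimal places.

PV(remaining coupons) I = 2.42·e^(−0.0986·2/12) = 2.3806
Current forward F = (S − I)·e^(rT) = (125.80 − 2.3806)·e^(0.0986·14/12) = 123.4194 × 1.121911 = 138.4656
Value (long) = (F − K)·e^(−rT) = (138.4656 − 142.02) × 0.891336 = -3.1682
Value = -CHF 3.17

-CHF 3.17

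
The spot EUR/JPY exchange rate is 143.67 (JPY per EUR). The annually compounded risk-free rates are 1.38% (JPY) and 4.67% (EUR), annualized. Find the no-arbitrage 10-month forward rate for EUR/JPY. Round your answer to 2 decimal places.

139.90

By covered interest parity, F = S · (1+r_JPY)^T / (1+r_EUR)^T
= 143.67 × 1.011487 / 1.038768 = 143.67 × 0.973737
F = 139.90 JPY per EUR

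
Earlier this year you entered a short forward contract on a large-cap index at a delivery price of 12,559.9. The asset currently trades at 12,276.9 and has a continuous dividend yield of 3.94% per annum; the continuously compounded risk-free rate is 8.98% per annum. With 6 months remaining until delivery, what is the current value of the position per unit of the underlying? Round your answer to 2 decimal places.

Current fair forward for the remaining 6 months: F = S·e^((r − q)·T), (r − q) = 0.0898 − 0.0394 = 0.0504
F = 12276.9 · e^(0.0504 × 6/12) = 12276.9 × 1.02552020 = 12590.2089
Value of long forward = (F − K)·e^(−rT) = (12590.2089 − 12559.9) · e^(−0.0898·6/12)
= 30.3089 × 0.95609309 = 28.98
Short position value = −(long value) = -28.98

-28.98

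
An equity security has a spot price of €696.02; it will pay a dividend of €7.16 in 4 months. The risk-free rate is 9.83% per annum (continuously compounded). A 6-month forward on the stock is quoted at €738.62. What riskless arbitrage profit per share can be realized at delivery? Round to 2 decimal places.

€14.81 per share

PV(dividends) I = 7.16·e^(−0.0983·4/12) = 6.9292
Fair forward F* = (S − I)·e^(rT) = (696.02 − 6.9292)·e^0.049150 = 689.0908 × 1.050378 = 723.8058
Market €738.62 > fair 723.8058: forward overpriced → cash-and-carry (borrow at r, buy the stock and collect the dividends, short the forward).
Profit at T = |F_mkt − F*| = |738.62 − 723.8058| = €14.81 per share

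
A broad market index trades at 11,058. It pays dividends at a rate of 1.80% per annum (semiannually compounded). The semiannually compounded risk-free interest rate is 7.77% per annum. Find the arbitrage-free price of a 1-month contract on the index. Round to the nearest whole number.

11,112

F = S · (1+r/2)^(2T) / (1+q/2)^(2T)
= 11058 × 1.006373 / 1.001494 = 11058 × 1.004872
F = 11,112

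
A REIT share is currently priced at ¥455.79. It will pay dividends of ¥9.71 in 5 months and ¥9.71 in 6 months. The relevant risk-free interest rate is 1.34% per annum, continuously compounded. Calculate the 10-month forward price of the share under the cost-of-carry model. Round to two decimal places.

PV(dividends) I = 9.71·e^(−0.0134·5/12) + 9.71·e^(−0.0134·6/12)
I = 9.6559 + 9.6452 = 19.3011
F = (S − I)·e^(rT) = (455.79 − 19.3011) · e^(0.0134·10/12)
= 436.4889 · e^0.011167 = 436.4889 × 1.011230 = ¥441.39

¥441.39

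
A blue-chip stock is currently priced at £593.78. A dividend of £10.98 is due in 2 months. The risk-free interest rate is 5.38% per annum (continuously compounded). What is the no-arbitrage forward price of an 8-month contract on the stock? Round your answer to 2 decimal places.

£604.18

PV(dividends) I = 10.98·e^(−0.0538·2/12)
I = 10.8820
F = (S − I)·e^(rT) = (593.78 − 10.8820) · e^(0.0538·8/12)
= 582.8980 · e^0.035867 = 582.8980 × 1.036518 = £604.18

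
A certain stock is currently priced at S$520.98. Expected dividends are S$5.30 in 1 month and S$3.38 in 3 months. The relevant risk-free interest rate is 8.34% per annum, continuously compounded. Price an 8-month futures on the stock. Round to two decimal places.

S$541.70

PV(dividends) I = 5.30·e^(−0.0834·1/12) + 3.38·e^(−0.0834·3/12)
I = 5.2633 + 3.3103 = 8.5736
F = (S − I)·e^(rT) = (520.98 − 8.5736) · e^(0.0834·8/12)
= 512.4064 · e^0.055600 = 512.4064 × 1.057175 = S$541.70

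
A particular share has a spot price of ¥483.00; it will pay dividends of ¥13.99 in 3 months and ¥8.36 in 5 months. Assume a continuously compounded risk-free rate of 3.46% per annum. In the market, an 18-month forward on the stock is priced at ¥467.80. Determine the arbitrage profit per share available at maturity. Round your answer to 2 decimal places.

¥17.64 per share

PV(dividends) I = 13.99·e^(−0.0346·3/12) + 8.36·e^(−0.0346·5/12) = 22.1098
Fair forward F* = (S − I)·e^(rT) = (483.00 − 22.1098)·e^0.051900 = 460.8902 × 1.053270 = 485.4418
Market ¥467.80 < fair 485.4418: forward underpriced → reverse cash-and-carry (short the stock, invest proceeds at r, pay the dividends, go long the forward).
Profit at T = |F_mkt − F*| = |467.80 − 485.4418| = ¥17.64 per share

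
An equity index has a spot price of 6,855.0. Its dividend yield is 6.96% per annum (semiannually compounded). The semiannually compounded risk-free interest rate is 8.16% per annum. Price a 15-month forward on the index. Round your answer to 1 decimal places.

6,954.8

F = S · (1+r/2)^(2T) / (1+q/2)^(2T)
= 6855.0 × 1.105142 / 1.089284 = 6855.0 × 1.014558
F = 6,954.8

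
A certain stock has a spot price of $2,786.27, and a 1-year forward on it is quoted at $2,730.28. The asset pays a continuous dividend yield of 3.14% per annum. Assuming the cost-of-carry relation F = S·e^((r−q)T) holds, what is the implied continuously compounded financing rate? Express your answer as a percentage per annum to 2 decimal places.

1.11%

From F = S·e^((r−q)T): (r − q) = ln(F/S)/T
ln(2730.28/2786.27) = ln(0.979905) = -0.020300
(r − q) = -0.020300 / (1) = -0.020300
r = ln(F/S)/T + q = -0.020300 + 0.0314 = 0.011100
r = 1.11%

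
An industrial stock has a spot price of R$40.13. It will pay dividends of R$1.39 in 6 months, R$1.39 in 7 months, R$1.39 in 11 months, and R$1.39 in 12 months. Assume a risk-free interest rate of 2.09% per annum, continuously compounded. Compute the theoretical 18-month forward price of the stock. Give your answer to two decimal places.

PV(dividends) I = 1.39·e^(−0.0209·6/12) + 1.39·e^(−0.0209·7/12) + 1.39·e^(−0.0209·11/12) + 1.39·e^(−0.0209·12/12)
I = 1.3756 + 1.3732 + 1.3636 + 1.3613 = 5.4737
F = (S − I)·e^(rT) = (40.13 − 5.4737) · e^(0.0209·18/12)
= 34.6563 · e^0.031350 = 34.6563 × 1.031847 = R$35.76

R$35.76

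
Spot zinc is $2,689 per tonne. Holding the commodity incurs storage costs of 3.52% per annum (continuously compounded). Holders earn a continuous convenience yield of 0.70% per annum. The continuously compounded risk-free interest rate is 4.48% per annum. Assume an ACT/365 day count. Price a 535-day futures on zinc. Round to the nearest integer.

Net carry = r + u − y = 0.0448 + 0.0352 − 0.0070 = 0.0730
F = S·e^((r+u−y)T) = 2689 · e^(0.0730 × 535/365) = 2689 · e^0.107000
= 2689 × 1.112934 = $2,993 per tonne

$2,993 per tonne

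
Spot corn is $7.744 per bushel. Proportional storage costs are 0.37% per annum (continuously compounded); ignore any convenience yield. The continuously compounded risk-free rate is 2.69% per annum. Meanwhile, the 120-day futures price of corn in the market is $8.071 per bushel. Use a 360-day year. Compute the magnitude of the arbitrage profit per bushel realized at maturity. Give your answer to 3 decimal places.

Fair futures: F* = S·e^(carry·T), with carry = (r + u) = 0.0269 + 0.0037 = 0.0306
F* = 7.744 · e^(0.0306 × 120/360) = 7.744 · e^0.010200 = 7.744 × 1.010252 = $7.8234
Market $8.071 > fair $7.8234: forward overpriced → cash-and-carry (buy spot, short the forward).
At maturity, profit = |F_mkt − F*| = |8.071 − 7.8234| = $0.248 per bushel

$0.248 per bushel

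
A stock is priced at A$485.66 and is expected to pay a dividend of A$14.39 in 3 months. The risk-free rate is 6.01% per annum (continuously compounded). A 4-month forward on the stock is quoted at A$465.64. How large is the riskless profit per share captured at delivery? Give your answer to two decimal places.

A$15.39 per share

PV(dividends) I = 14.39·e^(−0.0601·3/12) = 14.1754
Fair forward F* = (S − I)·e^(rT) = (485.66 − 14.1754)·e^0.020033 = 471.4846 × 1.020235 = 481.0251
Market A$465.64 < fair 481.0251: forward underpriced → reverse cash-and-carry (short the stock, invest proceeds at r, pay the dividends, go long the forward).
Profit at T = |F_mkt − F*| = |465.64 − 481.0251| = A$15.39 per share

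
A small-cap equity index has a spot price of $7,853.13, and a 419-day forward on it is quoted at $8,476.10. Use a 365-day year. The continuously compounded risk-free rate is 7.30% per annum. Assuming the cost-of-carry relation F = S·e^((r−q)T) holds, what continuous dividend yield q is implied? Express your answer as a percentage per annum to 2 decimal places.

From F = S·e^((r−q)T): (r − q) = ln(F/S)/T
ln(8476.10/7853.13) = ln(1.079328) = 0.076339
(r − q) = 0.076339 / (419/365) = 0.066501
q = r − ln(F/S)/T = 0.0730 − 0.066501 = 0.006499
q = 0.65%

0.65%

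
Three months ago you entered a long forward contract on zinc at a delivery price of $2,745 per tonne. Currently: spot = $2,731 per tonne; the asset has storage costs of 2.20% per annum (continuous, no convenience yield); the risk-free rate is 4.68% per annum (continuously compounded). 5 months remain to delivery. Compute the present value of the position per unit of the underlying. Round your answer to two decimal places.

Current fair forward for the remaining 5 months: F = S·e^((r + u)·T), (r + u) = 0.0468 + 0.0220 = 0.0688
F = 2731 · e^(0.0688 × 5/12) = 2731 × 1.02908151 = 2810.4216
Value of long forward = (F − K)·e^(−rT) = (2810.4216 − 2745) · e^(−0.0468·5/12)
= 65.4216 × 0.98068890 = 64.16

$64.16 per tonne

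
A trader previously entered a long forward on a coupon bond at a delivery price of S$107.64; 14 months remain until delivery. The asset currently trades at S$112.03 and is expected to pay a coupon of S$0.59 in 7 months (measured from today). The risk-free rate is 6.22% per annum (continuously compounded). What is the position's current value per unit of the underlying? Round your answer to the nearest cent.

PV(remaining coupons) I = 0.59·e^(−0.0622·7/12) = 0.5690
Current forward F = (S − I)·e^(rT) = (112.03 − 0.5690)·e^(0.0622·14/12) = 111.4610 × 1.075264 = 119.8500
Value (long) = (F − K)·e^(−rT) = (119.8500 − 107.64) × 0.930004 = 11.3553
Value = S$11.36

S$11.36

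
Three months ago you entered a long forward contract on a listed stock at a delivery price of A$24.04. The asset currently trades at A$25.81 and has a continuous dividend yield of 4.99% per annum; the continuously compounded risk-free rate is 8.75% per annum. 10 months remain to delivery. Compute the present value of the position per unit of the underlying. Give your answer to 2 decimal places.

A$2.41

Current fair forward for the remaining 10 months: F = S·e^((r − q)·T), (r − q) = 0.0875 − 0.0499 = 0.0376
F = 25.81 · e^(0.0376 × 10/12) = 25.81 × 1.031829 = 26.6315
Value of long forward = (F − K)·e^(−rT) = (26.6315 − 24.04) · e^(−0.0875·10/12)
= 2.5915 × 0.929678 = 2.41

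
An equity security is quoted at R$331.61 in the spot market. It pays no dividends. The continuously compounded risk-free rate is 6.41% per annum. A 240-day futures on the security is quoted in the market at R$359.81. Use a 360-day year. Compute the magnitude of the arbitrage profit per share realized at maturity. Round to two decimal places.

R$13.72 per share

Fair futures: F* = S·e^(carry·T), with carry = r = 0.0641
F* = 331.61 · e^(0.0641 × 240/360) = 331.61 · e^0.042733 = 331.61 × 1.043659 = R$346.0878
Market R$359.81 > fair R$346.0878: forward overpriced → cash-and-carry (buy spot, short the forward).
At maturity, profit = |F_mkt − F*| = |359.81 − 346.0878| = R$13.72 per share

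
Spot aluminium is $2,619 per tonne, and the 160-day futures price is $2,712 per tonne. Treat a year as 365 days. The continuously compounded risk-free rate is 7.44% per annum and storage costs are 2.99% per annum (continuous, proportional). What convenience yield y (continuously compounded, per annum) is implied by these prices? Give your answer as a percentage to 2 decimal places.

2.47%

F = S·e^((r+u−y)T) ⇒ (r+u−y) = ln(F/S)/T
ln(2712/2619) = 0.034894; /T ⇒ 0.079602
y = r + u − ln(F/S)/T = 0.0744 + 0.0299 − 0.079602 = 0.024698
y = 2.47%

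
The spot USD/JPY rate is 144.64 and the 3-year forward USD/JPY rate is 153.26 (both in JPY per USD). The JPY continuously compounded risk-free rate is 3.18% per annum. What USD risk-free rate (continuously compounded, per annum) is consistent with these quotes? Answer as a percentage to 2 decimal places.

F = S·e^((r_JPY − r_USD)T) ⇒ r_USD = r_JPY − ln(F/S)/T
ln(153.26/144.64) = 0.057888; /(3) = 0.019296
r_USD = 0.0318 − 0.019296 = 0.012504
r_USD = 1.25%

1.25%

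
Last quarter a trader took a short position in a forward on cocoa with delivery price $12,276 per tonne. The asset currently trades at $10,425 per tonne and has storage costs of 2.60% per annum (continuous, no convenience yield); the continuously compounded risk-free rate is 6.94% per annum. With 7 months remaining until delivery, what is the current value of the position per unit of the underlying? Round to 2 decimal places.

Current fair forward for the remaining 7 months: F = S·e^((r + u)·T), (r + u) = 0.0694 + 0.0260 = 0.0954
F = 10425 · e^(0.0954 × 7/12) = 10425 × 1.05722759 = 11021.5976
Value of long forward = (F − K)·e^(−rT) = (11021.5976 − 12276) · e^(−0.0694·7/12)
= -1254.4024 × 0.96032517 = -1204.63
Short position value = −(long value) = $1204.63

$1204.63 per tonne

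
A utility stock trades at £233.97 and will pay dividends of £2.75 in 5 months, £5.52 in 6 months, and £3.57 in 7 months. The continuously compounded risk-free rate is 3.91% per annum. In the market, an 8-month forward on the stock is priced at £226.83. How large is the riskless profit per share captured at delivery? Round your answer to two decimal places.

PV(dividends) I = 2.75·e^(−0.0391·5/12) + 5.52·e^(−0.0391·6/12) + 3.57·e^(−0.0391·7/12) = 11.6082
Fair forward F* = (S − I)·e^(rT) = (233.97 − 11.6082)·e^0.026067 = 222.3618 × 1.026410 = 228.2344
Market £226.83 < fair 228.2344: forward underpriced → reverse cash-and-carry (short the stock, invest proceeds at r, pay the dividends, go long the forward).
Profit at T = |F_mkt − F*| = |226.83 − 228.2344| = £1.40 per share

£1.40 per share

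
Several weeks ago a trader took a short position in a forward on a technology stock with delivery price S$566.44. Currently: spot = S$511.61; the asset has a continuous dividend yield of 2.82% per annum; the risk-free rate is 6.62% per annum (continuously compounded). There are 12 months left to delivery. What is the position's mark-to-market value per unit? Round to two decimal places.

Current fair forward for the remaining 12 months: F = S·e^((r − q)·T), (r − q) = 0.0662 − 0.0282 = 0.0380
F = 511.61 · e^(0.0380 × 12/12) = 511.61 × 1.038731 = 531.4252
Value of long forward = (F − K)·e^(−rT) = (531.4252 − 566.44) · e^(−0.0662·12/12)
= -35.0148 × 0.935944 = -32.77
Short position value = −(long value) = S$32.77

S$32.77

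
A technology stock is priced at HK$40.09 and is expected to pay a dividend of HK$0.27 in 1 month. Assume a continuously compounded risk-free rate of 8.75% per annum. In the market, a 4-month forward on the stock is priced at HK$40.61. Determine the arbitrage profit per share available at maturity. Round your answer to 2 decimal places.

PV(dividends) I = 0.27·e^(−0.0875·1/12) = 0.2680
Fair forward F* = (S − I)·e^(rT) = (40.09 − 0.2680)·e^0.029167 = 39.8220 × 1.029597 = 41.0006
Market HK$40.61 < fair 41.0006: forward underpriced → reverse cash-and-carry (short the stock, invest proceeds at r, pay the dividends, go long the forward).
Profit at T = |F_mkt − F*| = |40.61 − 41.0006| = HK$0.39 per share

HK$0.39 per share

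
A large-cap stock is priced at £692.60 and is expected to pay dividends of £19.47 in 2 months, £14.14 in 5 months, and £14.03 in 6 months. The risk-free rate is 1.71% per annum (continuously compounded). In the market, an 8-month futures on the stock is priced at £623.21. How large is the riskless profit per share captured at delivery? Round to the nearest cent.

PV(dividends) I = 19.47·e^(−0.0171·2/12) + 14.14·e^(−0.0171·5/12) + 14.03·e^(−0.0171·6/12) = 47.3648
Fair futures F* = (S − I)·e^(rT) = (692.60 − 47.3648)·e^0.011400 = 645.2352 × 1.011465 = 652.6328
Market £623.21 < fair 652.6328: forward underpriced → reverse cash-and-carry (short the stock, invest proceeds at r, pay the dividends, go long the forward).
Profit at T = |F_mkt − F*| = |623.21 − 652.6328| = £29.42 per share

£29.42 per share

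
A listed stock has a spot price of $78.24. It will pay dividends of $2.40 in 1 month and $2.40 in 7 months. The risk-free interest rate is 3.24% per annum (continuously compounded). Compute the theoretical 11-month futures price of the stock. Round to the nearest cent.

PV(dividends) I = 2.40·e^(−0.0324·1/12) + 2.40·e^(−0.0324·7/12)
I = 2.3935 + 2.3551 = 4.7486
F = (S − I)·e^(rT) = (78.24 − 4.7486) · e^(0.0324·11/12)
= 73.4914 · e^0.029700 = 73.4914 × 1.030145 = $75.71

$75.71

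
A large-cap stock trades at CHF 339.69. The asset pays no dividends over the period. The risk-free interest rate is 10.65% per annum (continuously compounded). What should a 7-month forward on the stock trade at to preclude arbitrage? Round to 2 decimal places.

F = S·e^(rT) = 339.69 · e^(0.1065 × 7/12)
= 339.69 · e^0.062125 = 339.69 × 1.064095
F = CHF 361.46

CHF 361.46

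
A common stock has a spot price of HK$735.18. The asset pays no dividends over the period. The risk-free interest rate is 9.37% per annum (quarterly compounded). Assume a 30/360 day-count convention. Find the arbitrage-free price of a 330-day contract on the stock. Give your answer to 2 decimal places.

F = S · (1+r/4)^(4T)
= 735.18 × 1.088609
F = HK$800.32

HK$800.32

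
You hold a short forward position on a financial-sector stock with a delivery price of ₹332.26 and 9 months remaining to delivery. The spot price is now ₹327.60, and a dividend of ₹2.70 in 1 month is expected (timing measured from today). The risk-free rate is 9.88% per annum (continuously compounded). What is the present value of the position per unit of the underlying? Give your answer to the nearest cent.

-₹16.39

PV(remaining dividends) I = 2.70·e^(−0.0988·1/12) = 2.6779
Current forward F = (S − I)·e^(rT) = (327.60 − 2.6779)·e^(0.0988·9/12) = 324.9221 × 1.076914 = 349.9132
Value (long) = (F − K)·e^(−rT) = (349.9132 − 332.26) × 0.928579 = 16.3924
Short position value = −(long value) = -₹16.39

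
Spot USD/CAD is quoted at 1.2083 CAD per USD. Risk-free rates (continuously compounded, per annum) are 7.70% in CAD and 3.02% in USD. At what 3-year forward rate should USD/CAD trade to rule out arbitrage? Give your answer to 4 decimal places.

F = S·e^((r_CAD − r_USD)T) = 1.2083 · e^((0.0770 − 0.0302) × 3)
= 1.2083 · e^0.140400 = 1.2083 × 1.150734
F = 1.3904 CAD per USD

1.3904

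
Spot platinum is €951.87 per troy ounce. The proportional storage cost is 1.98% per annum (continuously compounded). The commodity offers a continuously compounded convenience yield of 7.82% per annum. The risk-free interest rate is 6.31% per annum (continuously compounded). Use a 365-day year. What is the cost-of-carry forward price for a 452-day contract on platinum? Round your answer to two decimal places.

€957.43 per troy ounce

Net carry = r + u − y = 0.0631 + 0.0198 − 0.0782 = 0.0047
F = S·e^((r+u−y)T) = 951.87 · e^(0.0047 × 452/365) = 951.87 · e^0.005820
= 951.87 × 1.005837 = €957.43 per troy ounce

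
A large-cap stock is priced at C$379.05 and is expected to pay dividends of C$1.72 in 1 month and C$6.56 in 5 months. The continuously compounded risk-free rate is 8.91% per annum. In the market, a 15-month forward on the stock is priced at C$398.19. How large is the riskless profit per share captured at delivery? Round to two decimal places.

PV(dividends) I = 1.72·e^(−0.0891·1/12) + 6.56·e^(−0.0891·5/12) = 8.0282
Fair forward F* = (S − I)·e^(rT) = (379.05 − 8.0282)·e^0.111375 = 371.0218 × 1.117814 = 414.7334
Market C$398.19 < fair 414.7334: forward underpriced → reverse cash-and-carry (short the stock, invest proceeds at r, pay the dividends, go long the forward).
Profit at T = |F_mkt − F*| = |398.19 − 414.7334| = C$16.54 per share

C$16.54 per share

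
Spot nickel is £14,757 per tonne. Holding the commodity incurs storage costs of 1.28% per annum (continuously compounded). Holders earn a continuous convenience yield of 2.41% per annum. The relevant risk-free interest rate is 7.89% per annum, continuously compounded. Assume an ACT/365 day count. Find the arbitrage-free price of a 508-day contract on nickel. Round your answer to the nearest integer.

Net carry = r + u − y = 0.0789 + 0.0128 − 0.0241 = 0.0676
F = S·e^((r+u−y)T) = 14757 · e^(0.0676 × 508/365) = 14757 · e^0.094084
= 14757 × 1.098652 = £16,213 per tonne

£16,213 per tonne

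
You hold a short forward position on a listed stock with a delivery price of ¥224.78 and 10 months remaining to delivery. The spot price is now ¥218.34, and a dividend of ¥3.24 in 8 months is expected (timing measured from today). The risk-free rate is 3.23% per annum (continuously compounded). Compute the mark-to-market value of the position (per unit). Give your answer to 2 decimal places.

PV(remaining dividends) I = 3.24·e^(−0.0323·8/12) = 3.1710
Current forward F = (S − I)·e^(rT) = (218.34 − 3.1710)·e^(0.0323·10/12) = 215.1690 × 1.027282 = 221.0392
Value (long) = (F − K)·e^(−rT) = (221.0392 − 224.78) × 0.973442 = -3.6415
Short position value = −(long value) = ¥3.64

¥3.64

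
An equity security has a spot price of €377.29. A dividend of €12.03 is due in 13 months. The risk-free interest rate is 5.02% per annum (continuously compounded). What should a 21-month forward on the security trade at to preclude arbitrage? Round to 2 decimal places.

€399.49

PV(dividends) I = 12.03·e^(−0.0502·13/12)
I = 11.3932
F = (S − I)·e^(rT) = (377.29 − 11.3932) · e^(0.0502·21/12)
= 365.8968 · e^0.087850 = 365.8968 × 1.091824 = €399.49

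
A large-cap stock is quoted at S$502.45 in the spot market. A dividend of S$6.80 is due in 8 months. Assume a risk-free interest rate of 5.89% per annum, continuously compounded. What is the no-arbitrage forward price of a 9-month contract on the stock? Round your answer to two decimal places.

S$518.31

PV(dividends) I = 6.80·e^(−0.0589·8/12)
I = 6.5382
F = (S − I)·e^(rT) = (502.45 − 6.5382) · e^(0.0589·9/12)
= 495.9118 · e^0.044175 = 495.9118 × 1.045165 = S$518.31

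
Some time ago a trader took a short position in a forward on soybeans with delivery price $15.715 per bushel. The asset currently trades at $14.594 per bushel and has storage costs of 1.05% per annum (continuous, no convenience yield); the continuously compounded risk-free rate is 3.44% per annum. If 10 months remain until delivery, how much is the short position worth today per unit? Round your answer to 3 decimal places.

Current fair forward for the remaining 10 months: F = S·e^((r + u)·T), (r + u) = 0.0344 + 0.0105 = 0.0449
F = 14.594 · e^(0.0449 × 10/12) = 14.594 × 1.038125 = 15.1504
Value of long forward = (F − K)·e^(−rT) = (15.1504 − 15.715) · e^(−0.0344·10/12)
= -0.5646 × 0.971740 = -0.549
Short position value = −(long value) = $0.549

$0.549 per bushel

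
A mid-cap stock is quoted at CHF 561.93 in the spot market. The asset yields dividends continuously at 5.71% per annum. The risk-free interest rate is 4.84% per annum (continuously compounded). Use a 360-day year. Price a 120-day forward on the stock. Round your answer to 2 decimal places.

CHF 560.30

F = S·e^((r − q)T) = 561.93 · e^((0.0484 − 0.0571) × 120/360)
= 561.93 · e^-0.002900 = 561.93 × 0.997104
F = CHF 560.30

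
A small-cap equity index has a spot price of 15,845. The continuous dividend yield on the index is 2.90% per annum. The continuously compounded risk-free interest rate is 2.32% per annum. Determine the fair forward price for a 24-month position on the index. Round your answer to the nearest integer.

15,662

F = S·e^((r − q)T) = 15845 · e^((0.0232 − 0.0290) × 24/12)
= 15845 · e^-0.011600 = 15845 × 0.988467
F = 15,662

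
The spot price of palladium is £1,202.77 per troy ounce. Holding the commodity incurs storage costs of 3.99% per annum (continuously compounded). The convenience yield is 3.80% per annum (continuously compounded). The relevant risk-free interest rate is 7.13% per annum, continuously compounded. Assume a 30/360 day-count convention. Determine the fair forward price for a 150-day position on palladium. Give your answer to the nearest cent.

£1,240.02 per troy ounce

Net carry = r + u − y = 0.0713 + 0.0399 − 0.0380 = 0.0732
F = S·e^((r+u−y)T) = 1202.77 · e^(0.0732 × 150/360) = 1202.77 · e^0.03050000
= 1202.77 × 1.03096989 = £1,240.02 per troy ounce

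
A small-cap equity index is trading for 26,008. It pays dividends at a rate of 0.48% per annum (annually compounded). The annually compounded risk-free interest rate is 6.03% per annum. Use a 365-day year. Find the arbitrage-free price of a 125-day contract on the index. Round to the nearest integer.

F = S · (1+r)^T / (1+q)^T
= 26008 × 1.020254 / 1.001641 = 26008 × 1.018583
F = 26,491

26,491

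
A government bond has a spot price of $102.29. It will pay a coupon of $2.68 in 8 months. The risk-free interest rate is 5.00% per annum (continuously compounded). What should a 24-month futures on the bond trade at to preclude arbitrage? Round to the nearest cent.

$110.18

PV(coupons) I = 2.68·e^(−0.0500·8/12)
I = 2.5921
F = (S − I)·e^(rT) = (102.29 − 2.5921) · e^(0.0500·24/12)
= 99.6979 · e^0.100000 = 99.6979 × 1.105171 = $110.18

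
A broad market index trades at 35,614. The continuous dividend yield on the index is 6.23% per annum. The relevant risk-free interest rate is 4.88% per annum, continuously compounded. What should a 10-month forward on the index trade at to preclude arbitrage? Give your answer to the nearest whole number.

35,216

F = S·e^((r − q)T) = 35614 · e^((0.0488 − 0.0623) × 10/12)
= 35614 · e^-0.011250 = 35614 × 0.988813
F = 35,216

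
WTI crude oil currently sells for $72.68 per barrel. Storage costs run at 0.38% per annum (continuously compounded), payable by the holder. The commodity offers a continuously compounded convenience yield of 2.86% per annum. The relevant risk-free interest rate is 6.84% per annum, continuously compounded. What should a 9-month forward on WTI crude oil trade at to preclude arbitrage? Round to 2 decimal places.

Net carry = r + u − y = 0.0684 + 0.0038 − 0.0286 = 0.0436
F = S·e^((r+u−y)T) = 72.68 · e^(0.0436 × 9/12) = 72.68 · e^0.032700
= 72.68 × 1.033241 = $75.10 per barrel

$75.10 per barrel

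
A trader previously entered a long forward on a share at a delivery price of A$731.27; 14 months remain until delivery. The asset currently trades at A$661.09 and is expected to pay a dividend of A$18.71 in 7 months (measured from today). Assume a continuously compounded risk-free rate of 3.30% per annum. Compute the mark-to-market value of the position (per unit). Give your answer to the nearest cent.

-A$60.91

PV(remaining dividends) I = 18.71·e^(−0.0330·7/12) = 18.3533
Current forward F = (S − I)·e^(rT) = (661.09 − 18.3533)·e^(0.0330·14/12) = 642.7367 × 1.039251 = 667.9648
Value (long) = (F − K)·e^(−rT) = (667.9648 − 731.27) × 0.962232 = -60.9143
Value = -A$60.91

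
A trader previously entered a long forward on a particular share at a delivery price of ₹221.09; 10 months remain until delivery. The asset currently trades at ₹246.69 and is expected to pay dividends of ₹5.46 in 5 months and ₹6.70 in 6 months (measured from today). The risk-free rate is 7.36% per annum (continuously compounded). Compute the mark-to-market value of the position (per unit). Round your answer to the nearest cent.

PV(remaining dividends) I = 5.46·e^(−0.0736·5/12) + 6.70·e^(−0.0736·6/12) = 11.7530
Current forward F = (S − I)·e^(rT) = (246.69 − 11.7530)·e^(0.0736·10/12) = 234.9370 × 1.063253 = 249.7975
Value (long) = (F − K)·e^(−rT) = (249.7975 − 221.09) × 0.940510 = 26.9997
Value = ₹27.00

₹27.00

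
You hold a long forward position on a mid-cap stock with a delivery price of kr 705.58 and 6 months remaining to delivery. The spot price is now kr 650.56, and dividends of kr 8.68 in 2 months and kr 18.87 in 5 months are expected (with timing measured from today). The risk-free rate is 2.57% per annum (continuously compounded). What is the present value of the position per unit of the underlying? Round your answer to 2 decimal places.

-kr 73.32

PV(remaining dividends) I = 8.68·e^(−0.0257·2/12) + 18.87·e^(−0.0257·5/12) = 27.3119
Current forward F = (S − I)·e^(rT) = (650.56 − 27.3119)·e^(0.0257·6/12) = 623.2481 × 1.012933 = 631.3086
Value (long) = (F − K)·e^(−rT) = (631.3086 − 705.58) × 0.987232 = -73.3231
Value = -kr 73.32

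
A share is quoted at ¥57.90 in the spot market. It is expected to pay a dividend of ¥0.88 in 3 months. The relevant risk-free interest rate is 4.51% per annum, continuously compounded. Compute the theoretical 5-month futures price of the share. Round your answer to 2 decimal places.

¥58.11

PV(dividends) I = 0.88·e^(−0.0451·3/12)
I = 0.8701
F = (S − I)·e^(rT) = (57.90 − 0.8701) · e^(0.0451·5/12)
= 57.0299 · e^0.018792 = 57.0299 × 1.018970 = ¥58.11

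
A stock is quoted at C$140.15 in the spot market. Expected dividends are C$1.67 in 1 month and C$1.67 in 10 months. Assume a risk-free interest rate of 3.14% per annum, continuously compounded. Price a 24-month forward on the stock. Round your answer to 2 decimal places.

C$145.73

PV(dividends) I = 1.67·e^(−0.0314·1/12) + 1.67·e^(−0.0314·10/12)
I = 1.6656 + 1.6269 = 3.2925
F = (S − I)·e^(rT) = (140.15 − 3.2925) · e^(0.0314·24/12)
= 136.8575 · e^0.062800 = 136.8575 × 1.064814 = C$145.73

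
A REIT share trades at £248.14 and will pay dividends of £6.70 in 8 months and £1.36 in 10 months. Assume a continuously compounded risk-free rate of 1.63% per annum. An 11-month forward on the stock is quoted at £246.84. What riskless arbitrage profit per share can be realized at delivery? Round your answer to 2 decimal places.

£3.05 per share

PV(dividends) I = 6.70·e^(−0.0163·8/12) + 1.36·e^(−0.0163·10/12) = 7.9692
Fair forward F* = (S − I)·e^(rT) = (248.14 − 7.9692)·e^0.014942 = 240.1708 × 1.015054 = 243.7863
Market £246.84 > fair 243.7863: forward overpriced → cash-and-carry (borrow at r, buy the stock and collect the dividends, short the forward).
Profit at T = |F_mkt − F*| = |246.84 − 243.7863| = £3.05 per share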